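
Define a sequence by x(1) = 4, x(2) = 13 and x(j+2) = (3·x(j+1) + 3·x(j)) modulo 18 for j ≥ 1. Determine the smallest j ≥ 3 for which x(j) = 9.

Computing terms: x(1) = 4; x(2) = 13; x(3) = 15; x(4) = 12; x(5) = 9; x(6) = 9; x(7) = 0; x(8) = 9; x(9) = 9.
Since (x(8), x(9)) = (x(5), x(6)) = (9, 9) (two consecutive terms determine the rest), the sequence is eventually periodic: after a pre-period of length 4 it cycles with period 3.
The value 9 first appears (with j ≥ 3) at x(5).

5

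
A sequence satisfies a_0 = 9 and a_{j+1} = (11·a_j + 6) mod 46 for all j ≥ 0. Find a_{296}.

Computing terms: a_0 = 9,  a_1 = 13,  a_2 = 11,  a_3 = 35,  a_4 = 23,  a_5 = 29,  a_6 = 3,  a_7 = 39,  a_8 = 21,  a_9 = 7,  a_{10} = 37,  a_{11} = 45,  a_{12} = 41,  a_{13} = 43,  a_{14} = 19,  a_{15} = 31,  a_{16} = 25,  a_{17} = 5,  a_{18} = 15,  a_{19} = 33,  a_{20} = 1,  a_{21} = 17,  a_{22} = 9.
The sequence repeats with period 22.
(296 - 0) mod 22 = 10, so a_{296} = a_{10} = 37.

37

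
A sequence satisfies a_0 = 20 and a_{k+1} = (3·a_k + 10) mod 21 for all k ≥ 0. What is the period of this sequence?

6

Listing terms: a_0 = 20, a_1 = 7, a_2 = 10, a_3 = 19, a_4 = 4, a_5 = 1, a_6 = 13, a_7 = 7.
Since a_7 = a_1 = 7, the sequence is eventually periodic: after a pre-period of length 1 it cycles with period 6.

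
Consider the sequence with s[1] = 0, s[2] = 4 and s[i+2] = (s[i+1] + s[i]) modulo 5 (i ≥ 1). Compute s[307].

s[1] = 0; s[2] = 4; s[3] = 4; s[4] = 3; s[5] = 2; s[6] = 0; s[7] = 2; s[8] = 2; s[9] = 4; s[10] = 1; s[11] = 0; s[12] = 1; s[13] = 1; s[14] = 2; s[15] = 3; s[16] = 0; s[17] = 3; s[18] = 3; s[19] = 1; s[20] = 4; s[21] = 0; s[22] = 4.
Since (s[21], s[22]) = (s[1], s[2]) = (0, 4) (two consecutive terms determine the rest), the sequence is periodic with period 20.
So s[307] = s[1 + ((307-1) mod 20)] = s[7] = 2.

2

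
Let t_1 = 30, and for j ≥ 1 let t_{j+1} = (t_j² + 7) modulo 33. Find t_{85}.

We have t_1 = 30; t_2 = 16; t_3 = 32; t_4 = 8; t_5 = 5; t_6 = 32.
Since t_6 = t_3 = 32, the sequence is eventually periodic: after a pre-period of length 2 it cycles with period 3.
For j ≥ 3, t_j depends only on (j - 3) mod 3. (85 - 3) mod 3 = 1, so t_{85} = t_4 = 8.

8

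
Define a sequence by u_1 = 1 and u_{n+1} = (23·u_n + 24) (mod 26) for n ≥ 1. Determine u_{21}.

13

Computing terms: u_1 = 1; u_2 = 21; u_3 = 13; u_4 = 11; u_5 = 17; u_6 = 25; u_7 = 1.
The sequence repeats with period 6.
(21 - 1) mod 6 = 2, so u_{21} = u_3 = 13.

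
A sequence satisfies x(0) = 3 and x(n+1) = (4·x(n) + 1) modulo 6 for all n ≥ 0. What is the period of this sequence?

3

x(0) = 3, x(1) = 1, x(2) = 5, x(3) = 3.
Since x(3) = x(0) = 3, the sequence is periodic with period 3.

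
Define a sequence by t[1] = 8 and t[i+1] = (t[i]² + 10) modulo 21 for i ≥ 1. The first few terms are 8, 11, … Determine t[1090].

We have t[1] = 8,  t[2] = 11,  t[3] = 5,  t[4] = 14,  t[5] = 17,  t[6] = 5.
Since t[6] = t[3] = 5, the sequence is eventually periodic: after a pre-period of length 2 it cycles with period 3.
For i ≥ 3, t[i] depends only on (i - 3) mod 3. (1090 - 3) mod 3 = 1, so t[1090] = t[4] = 14.

14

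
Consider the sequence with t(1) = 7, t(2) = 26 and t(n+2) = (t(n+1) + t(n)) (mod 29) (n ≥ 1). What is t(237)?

17

Computing terms: t(1) = 7, t(2) = 26, t(3) = 4, t(4) = 1, t(5) = 5, t(6) = 6, t(7) = 11, t(8) = 17, t(9) = 28, t(10) = 16, t(11) = 15, t(12) = 2, t(13) = 17, t(14) = 19, t(15) = 7, t(16) = 26.
The sequence repeats with period 14.
So t(237) = t(1 + ((237-1) mod 14)) = t(13) = 17.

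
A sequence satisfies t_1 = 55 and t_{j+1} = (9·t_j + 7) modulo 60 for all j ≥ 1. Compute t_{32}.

Computing terms: t_1 = 55, t_2 = 22, t_3 = 25, t_4 = 52, t_5 = 55.
Since t_5 = t_1 = 55, the sequence is periodic with period 4.
(32 - 1) mod 4 = 3, so t_{32} = t_4 = 52.

52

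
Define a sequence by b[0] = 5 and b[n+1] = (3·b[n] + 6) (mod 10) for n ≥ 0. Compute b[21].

1

b[0] = 5, b[1] = 1, b[2] = 9, b[3] = 3, b[4] = 5.
Since b[4] = b[0] = 5, the sequence is periodic with period 4.
(21 - 0) mod 4 = 1, so b[21] = b[1] = 1.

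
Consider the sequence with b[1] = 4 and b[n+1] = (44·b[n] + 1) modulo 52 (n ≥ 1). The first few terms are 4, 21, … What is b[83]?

b[1] = 4,  b[2] = 21,  b[3] = 41,  b[4] = 37,  b[5] = 17,  b[6] = 21.
Since b[6] = b[2] = 21, the sequence is eventually periodic: after a pre-period of length 1 it cycles with period 4.
For n ≥ 2, b[n] depends only on (n - 2) mod 4. (83 - 2) mod 4 = 1, so b[83] = b[3] = 41.

41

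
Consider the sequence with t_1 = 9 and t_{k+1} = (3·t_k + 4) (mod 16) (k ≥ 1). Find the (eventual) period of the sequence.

We have t_1 = 9, t_2 = 15, t_3 = 1, t_4 = 7, t_5 = 9.
The sequence repeats with period 4.

4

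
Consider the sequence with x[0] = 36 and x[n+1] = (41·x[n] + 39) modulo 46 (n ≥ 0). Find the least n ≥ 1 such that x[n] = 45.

x[0] = 36, x[1] = 43, x[2] = 8, x[3] = 45, x[4] = 44, x[5] = 3, x[6] = 24, x[7] = 11, x[8] = 30, x[9] = 27, x[10] = 42, x[11] = 13, x[12] = 20, x[13] = 31, x[14] = 22, x[15] = 21, x[16] = 26, x[17] = 1, x[18] = 34, x[19] = 7, x[20] = 4, x[21] = 19, x[22] = 36.
Since x[22] = x[0] = 36, the sequence is periodic with period 22.
The value 45 first appears (with n ≥ 1) at x[3].

3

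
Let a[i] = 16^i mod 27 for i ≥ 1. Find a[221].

4

a[1] = 16; a[2] = 13; a[3] = 19; a[4] = 7; a[5] = 4; a[6] = 10; a[7] = 25; a[8] = 22; a[9] = 1; a[10] = 16.
The sequence repeats with period 9.
So a[221] = a[1 + ((221-1) mod 9)] = a[5] = 4.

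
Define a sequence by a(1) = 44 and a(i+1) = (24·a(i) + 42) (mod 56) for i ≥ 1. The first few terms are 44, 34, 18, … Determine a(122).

Computing terms: a(1) = 44; a(2) = 34; a(3) = 18; a(4) = 26; a(5) = 50; a(6) = 10; a(7) = 2; a(8) = 34.
Since a(8) = a(2) = 34, the sequence is eventually periodic: after a pre-period of length 1 it cycles with period 6.
For i ≥ 2, a(i) depends only on (i - 2) mod 6. (122 - 2) mod 6 = 0, so a(122) = a(2) = 34.

34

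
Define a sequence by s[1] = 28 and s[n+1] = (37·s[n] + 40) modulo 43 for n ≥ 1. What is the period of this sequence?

We have s[1] = 28, s[2] = 1, s[3] = 34, s[4] = 8, s[5] = 35, s[6] = 2, s[7] = 28.
Since s[7] = s[1] = 28, the sequence is periodic with period 6.

6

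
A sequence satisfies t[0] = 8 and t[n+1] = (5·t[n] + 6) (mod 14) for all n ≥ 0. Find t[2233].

4

t[0] = 8, t[1] = 4, t[2] = 12, t[3] = 10, t[4] = 0, t[5] = 6, t[6] = 8.
Since t[6] = t[0] = 8, the sequence is periodic with period 6.
So t[2233] = t[0 + ((2233-0) mod 6)] = t[1] = 4.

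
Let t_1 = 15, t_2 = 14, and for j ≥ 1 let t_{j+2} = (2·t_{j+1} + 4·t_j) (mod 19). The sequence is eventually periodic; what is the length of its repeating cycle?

Computing terms: t_1 = 15,  t_2 = 14,  t_3 = 12,  t_4 = 4,  t_5 = 18,  t_6 = 14,  t_7 = 5,  t_8 = 9,  t_9 = 0,  t_{10} = 17,  t_{11} = 15,  t_{12} = 3,  t_{13} = 9,  t_{14} = 11,  t_{15} = 1,  t_{16} = 8,  t_{17} = 1,  t_{18} = 15,  t_{19} = 15,  t_{20} = 14.
Since (t_{19}, t_{20}) = (t_1, t_2) = (15, 14) (two consecutive terms determine the rest), the sequence is periodic with period 18.

18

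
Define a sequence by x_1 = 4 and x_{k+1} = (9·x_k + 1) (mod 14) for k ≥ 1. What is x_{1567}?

We have x_1 = 4; x_2 = 9; x_3 = 12; x_4 = 11; x_5 = 2; x_6 = 5; x_7 = 4.
The sequence repeats with period 6.
So x_{1567} = x_{1 + ((1567-1) mod 6)} = x_1 = 4.

4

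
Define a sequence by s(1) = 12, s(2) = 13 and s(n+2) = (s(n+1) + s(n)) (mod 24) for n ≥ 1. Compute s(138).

13

Listing terms: s(1) = 12, s(2) = 13, s(3) = 1, s(4) = 14, s(5) = 15, s(6) = 5, s(7) = 20, s(8) = 1, s(9) = 21, s(10) = 22, s(11) = 19, s(12) = 17, s(13) = 12, s(14) = 5, s(15) = 17, s(16) = 22, s(17) = 15, s(18) = 13, s(19) = 4, s(20) = 17, s(21) = 21, s(22) = 14, s(23) = 11, s(24) = 1, s(25) = 12, s(26) = 13.
Since (s(25), s(26)) = (s(1), s(2)) = (12, 13) (two consecutive terms determine the rest), the sequence is periodic with period 24.
(138 - 1) mod 24 = 17, so s(138) = s(18) = 13.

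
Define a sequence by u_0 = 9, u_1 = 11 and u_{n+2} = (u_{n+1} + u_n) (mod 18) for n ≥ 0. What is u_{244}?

15

Listing terms: u_0 = 9, u_1 = 11, u_2 = 2, u_3 = 13, u_4 = 15, u_5 = 10, u_6 = 7, u_7 = 17, u_8 = 6, u_9 = 5, u_{10} = 11, u_{11} = 16, u_{12} = 9, u_{13} = 7, u_{14} = 16, u_{15} = 5, u_{16} = 3, u_{17} = 8, u_{18} = 11, u_{19} = 1, u_{20} = 12, u_{21} = 13, u_{22} = 7, u_{23} = 2, u_{24} = 9, u_{25} = 11.
The sequence repeats with period 24.
(244 - 0) mod 24 = 4, so u_{244} = u_4 = 15.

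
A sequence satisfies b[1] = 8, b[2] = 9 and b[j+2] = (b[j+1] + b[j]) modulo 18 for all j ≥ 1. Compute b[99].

b[1] = 8,  b[2] = 9,  b[3] = 17,  b[4] = 8,  b[5] = 7,  b[6] = 15,  b[7] = 4,  b[8] = 1,  b[9] = 5,  b[10] = 6,  b[11] = 11,  b[12] = 17,  b[13] = 10,  b[14] = 9,  b[15] = 1,  b[16] = 10,  b[17] = 11,  b[18] = 3,  b[19] = 14,  b[20] = 17,  b[21] = 13,  b[22] = 12,  b[23] = 7,  b[24] = 1,  b[25] = 8,  b[26] = 9.
Since (b[25], b[26]) = (b[1], b[2]) = (8, 9) (two consecutive terms determine the rest), the sequence is periodic with period 24.
(99 - 1) mod 24 = 2, so b[99] = b[3] = 17.

17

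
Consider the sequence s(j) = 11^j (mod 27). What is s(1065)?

8

s(1) = 11; s(2) = 13; s(3) = 8; s(4) = 7; s(5) = 23; s(6) = 10; s(7) = 2; s(8) = 22; s(9) = 26; s(10) = 16; s(11) = 14; s(12) = 19; s(13) = 20; s(14) = 4; s(15) = 17; s(16) = 25; s(17) = 5; s(18) = 1; s(19) = 11.
The sequence repeats with period 18.
(1065 - 1) mod 18 = 2, so s(1065) = s(3) = 8.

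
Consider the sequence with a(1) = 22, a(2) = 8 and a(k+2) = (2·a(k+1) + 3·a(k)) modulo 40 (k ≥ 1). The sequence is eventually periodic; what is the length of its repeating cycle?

Listing terms: a(1) = 22, a(2) = 8, a(3) = 2, a(4) = 28, a(5) = 22, a(6) = 8.
Since (a(5), a(6)) = (a(1), a(2)) = (22, 8) (two consecutive terms determine the rest), the sequence is periodic with period 4.

4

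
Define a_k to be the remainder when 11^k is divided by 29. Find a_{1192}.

24

Computing terms: a_0 = 1,  a_1 = 11,  a_2 = 5,  a_3 = 26,  a_4 = 25,  a_5 = 14,  a_6 = 9,  a_7 = 12,  a_8 = 16,  a_9 = 2,  a_{10} = 22,  a_{11} = 10,  a_{12} = 23,  a_{13} = 21,  a_{14} = 28,  a_{15} = 18,  a_{16} = 24,  a_{17} = 3,  a_{18} = 4,  a_{19} = 15,  a_{20} = 20,  a_{21} = 17,  a_{22} = 13,  a_{23} = 27,  a_{24} = 7,  a_{25} = 19,  a_{26} = 6,  a_{27} = 8,  a_{28} = 1.
The sequence repeats with period 28.
So a_{1192} = a_{0 + ((1192-0) mod 28)} = a_{16} = 24.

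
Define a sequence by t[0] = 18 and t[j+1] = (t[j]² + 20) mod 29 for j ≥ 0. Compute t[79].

t[0] = 18,  t[1] = 25,  t[2] = 7,  t[3] = 11,  t[4] = 25.
Since t[4] = t[1] = 25, the sequence is eventually periodic: after a pre-period of length 1 it cycles with period 3.
For j ≥ 1, t[j] depends only on (j - 1) mod 3. (79 - 1) mod 3 = 0, so t[79] = t[1] = 25.

25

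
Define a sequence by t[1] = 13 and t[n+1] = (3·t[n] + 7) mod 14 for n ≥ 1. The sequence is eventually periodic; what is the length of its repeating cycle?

Listing terms: t[1] = 13,  t[2] = 4,  t[3] = 5,  t[4] = 8,  t[5] = 3,  t[6] = 2,  t[7] = 13.
The sequence repeats with period 6.

6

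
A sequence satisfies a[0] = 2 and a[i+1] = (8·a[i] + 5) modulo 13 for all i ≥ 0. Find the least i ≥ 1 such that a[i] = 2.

a[0] = 2, a[1] = 8, a[2] = 4, a[3] = 11, a[4] = 2.
Since a[4] = a[0] = 2, the sequence is periodic with period 4.
The value 2 next appears (with i ≥ 1) at a[4].

4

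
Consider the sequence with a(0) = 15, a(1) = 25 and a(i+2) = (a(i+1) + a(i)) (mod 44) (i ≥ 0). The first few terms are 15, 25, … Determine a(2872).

Listing terms: a(0) = 15; a(1) = 25; a(2) = 40; a(3) = 21; a(4) = 17; a(5) = 38; a(6) = 11; a(7) = 5; a(8) = 16; a(9) = 21; a(10) = 37; a(11) = 14; a(12) = 7; a(13) = 21; a(14) = 28; a(15) = 5; a(16) = 33; a(17) = 38; a(18) = 27; a(19) = 21; a(20) = 4; a(21) = 25; a(22) = 29; a(23) = 10; a(24) = 39; a(25) = 5; a(26) = 0; a(27) = 5; a(28) = 5; a(29) = 10; a(30) = 15; a(31) = 25.
Since (a(30), a(31)) = (a(0), a(1)) = (15, 25) (two consecutive terms determine the rest), the sequence is periodic with period 30.
(2872 - 0) mod 30 = 22, so a(2872) = a(22) = 29.

29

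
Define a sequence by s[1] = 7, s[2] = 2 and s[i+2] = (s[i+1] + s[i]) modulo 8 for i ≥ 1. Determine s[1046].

Computing terms: s[1] = 7, s[2] = 2, s[3] = 1, s[4] = 3, s[5] = 4, s[6] = 7, s[7] = 3, s[8] = 2, s[9] = 5, s[10] = 7, s[11] = 4, s[12] = 3, s[13] = 7, s[14] = 2.
Since (s[13], s[14]) = (s[1], s[2]) = (7, 2) (two consecutive terms determine the rest), the sequence is periodic with period 12.
So s[1046] = s[1 + ((1046-1) mod 12)] = s[2] = 2.

2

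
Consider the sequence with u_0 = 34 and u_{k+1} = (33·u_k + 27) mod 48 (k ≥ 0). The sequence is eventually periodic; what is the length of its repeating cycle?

16

Computing terms: u_0 = 34,  u_1 = 45,  u_2 = 24,  u_3 = 3,  u_4 = 30,  u_5 = 9,  u_6 = 36,  u_7 = 15,  u_8 = 42,  u_9 = 21,  u_{10} = 0,  u_{11} = 27,  u_{12} = 6,  u_{13} = 33,  u_{14} = 12,  u_{15} = 39,  u_{16} = 18,  u_{17} = 45.
Since u_{17} = u_1 = 45, the sequence is eventually periodic: after a pre-period of length 1 it cycles with period 16.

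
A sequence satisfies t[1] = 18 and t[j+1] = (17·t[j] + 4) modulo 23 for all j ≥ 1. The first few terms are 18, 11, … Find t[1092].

4

Computing terms: t[1] = 18,  t[2] = 11,  t[3] = 7,  t[4] = 8,  t[5] = 2,  t[6] = 15,  t[7] = 6,  t[8] = 14,  t[9] = 12,  t[10] = 1,  t[11] = 21,  t[12] = 16,  t[13] = 0,  t[14] = 4,  t[15] = 3,  t[16] = 9,  t[17] = 19,  t[18] = 5,  t[19] = 20,  t[20] = 22,  t[21] = 10,  t[22] = 13,  t[23] = 18.
The sequence repeats with period 22.
(1092 - 1) mod 22 = 13, so t[1092] = t[14] = 4.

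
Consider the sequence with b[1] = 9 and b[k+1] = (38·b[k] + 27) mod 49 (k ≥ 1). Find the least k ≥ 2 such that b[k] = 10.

Computing terms: b[1] = 9; b[2] = 26; b[3] = 35; b[4] = 34; b[5] = 45; b[6] = 22; b[7] = 30; b[8] = 40; b[9] = 28; b[10] = 13; b[11] = 31; b[12] = 29; b[13] = 2; b[14] = 5; b[15] = 21; b[16] = 41; b[17] = 17; b[18] = 36; b[19] = 23; b[20] = 19; b[21] = 14; b[22] = 20; b[23] = 3; b[24] = 43; b[25] = 44; b[26] = 33; b[27] = 7; b[28] = 48; b[29] = 38; b[30] = 1; b[31] = 16; b[32] = 47; b[33] = 0; b[34] = 27; b[35] = 24; b[36] = 8; b[37] = 37; b[38] = 12; b[39] = 42; b[40] = 6; b[41] = 10; b[42] = 15; b[43] = 9.
Since b[43] = b[1] = 9, the sequence is periodic with period 42.
The value 10 first appears (with k ≥ 2) at b[41].

41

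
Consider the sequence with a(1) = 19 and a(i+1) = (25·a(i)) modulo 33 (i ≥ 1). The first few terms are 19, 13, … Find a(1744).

7

Listing terms: a(1) = 19,  a(2) = 13,  a(3) = 28,  a(4) = 7,  a(5) = 10,  a(6) = 19.
Since a(6) = a(1) = 19, the sequence is periodic with period 5.
So a(1744) = a(1 + ((1744-1) mod 5)) = a(4) = 7.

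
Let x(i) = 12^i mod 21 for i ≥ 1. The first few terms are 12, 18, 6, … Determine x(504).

15

Listing terms: x(1) = 12,  x(2) = 18,  x(3) = 6,  x(4) = 9,  x(5) = 3,  x(6) = 15,  x(7) = 12.
The sequence repeats with period 6.
(504 - 1) mod 6 = 5, so x(504) = x(6) = 15.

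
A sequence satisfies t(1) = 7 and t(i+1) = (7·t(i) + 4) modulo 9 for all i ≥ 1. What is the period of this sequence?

9

We have t(1) = 7; t(2) = 8; t(3) = 6; t(4) = 1; t(5) = 2; t(6) = 0; t(7) = 4; t(8) = 5; t(9) = 3; t(10) = 7.
Since t(10) = t(1) = 7, the sequence is periodic with period 9.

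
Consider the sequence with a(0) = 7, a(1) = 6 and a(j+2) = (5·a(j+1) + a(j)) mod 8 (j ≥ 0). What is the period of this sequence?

12

a(0) = 7, a(1) = 6, a(2) = 5, a(3) = 7, a(4) = 0, a(5) = 7, a(6) = 3, a(7) = 6, a(8) = 1, a(9) = 3, a(10) = 0, a(11) = 3, a(12) = 7, a(13) = 6.
Since (a(12), a(13)) = (a(0), a(1)) = (7, 6) (two consecutive terms determine the rest), the sequence is periodic with period 12.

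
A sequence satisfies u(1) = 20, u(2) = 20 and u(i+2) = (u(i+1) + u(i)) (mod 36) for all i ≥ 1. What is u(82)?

20

Computing terms: u(1) = 20; u(2) = 20; u(3) = 4; u(4) = 24; u(5) = 28; u(6) = 16; u(7) = 8; u(8) = 24; u(9) = 32; u(10) = 20; u(11) = 16; u(12) = 0; u(13) = 16; u(14) = 16; u(15) = 32; u(16) = 12; u(17) = 8; u(18) = 20; u(19) = 28; u(20) = 12; u(21) = 4; u(22) = 16; u(23) = 20; u(24) = 0; u(25) = 20; u(26) = 20.
Since (u(25), u(26)) = (u(1), u(2)) = (20, 20) (two consecutive terms determine the rest), the sequence is periodic with period 24.
(82 - 1) mod 24 = 9, so u(82) = u(10) = 20.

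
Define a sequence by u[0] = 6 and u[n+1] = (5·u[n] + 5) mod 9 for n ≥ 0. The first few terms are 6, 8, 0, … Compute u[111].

5

Listing terms: u[0] = 6; u[1] = 8; u[2] = 0; u[3] = 5; u[4] = 3; u[5] = 2; u[6] = 6.
The sequence repeats with period 6.
(111 - 0) mod 6 = 3, so u[111] = u[3] = 5.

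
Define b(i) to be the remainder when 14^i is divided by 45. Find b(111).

Listing terms: b(1) = 14,  b(2) = 16,  b(3) = 44,  b(4) = 31,  b(5) = 29,  b(6) = 1,  b(7) = 14.
The sequence repeats with period 6.
(111 - 1) mod 6 = 2, so b(111) = b(3) = 44.

44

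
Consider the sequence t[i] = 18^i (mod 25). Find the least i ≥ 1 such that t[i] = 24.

2

We have t[0] = 1,  t[1] = 18,  t[2] = 24,  t[3] = 7,  t[4] = 1.
Since t[4] = t[0] = 1, the sequence is periodic with period 4.
The value 24 first appears (with i ≥ 1) at t[2].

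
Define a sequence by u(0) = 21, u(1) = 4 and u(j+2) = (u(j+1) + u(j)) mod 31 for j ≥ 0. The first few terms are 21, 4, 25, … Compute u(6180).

21

We have u(0) = 21, u(1) = 4, u(2) = 25, u(3) = 29, u(4) = 23, u(5) = 21, u(6) = 13, u(7) = 3, u(8) = 16, u(9) = 19, u(10) = 4, u(11) = 23, u(12) = 27, u(13) = 19, u(14) = 15, u(15) = 3, u(16) = 18, u(17) = 21, u(18) = 8, u(19) = 29, u(20) = 6, u(21) = 4, u(22) = 10, u(23) = 14, u(24) = 24, u(25) = 7, u(26) = 0, u(27) = 7, u(28) = 7, u(29) = 14, u(30) = 21, u(31) = 4.
Since (u(30), u(31)) = (u(0), u(1)) = (21, 4) (two consecutive terms determine the rest), the sequence is periodic with period 30.
So u(6180) = u(0 + ((6180-0) mod 30)) = u(0) = 21.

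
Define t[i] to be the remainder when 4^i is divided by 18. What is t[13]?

4

t[0] = 1; t[1] = 4; t[2] = 16; t[3] = 10; t[4] = 4.
Since t[4] = t[1] = 4, the sequence is eventually periodic: after a pre-period of length 1 it cycles with period 3.
For i ≥ 1, t[i] depends only on (i - 1) mod 3. (13 - 1) mod 3 = 0, so t[13] = t[1] = 4.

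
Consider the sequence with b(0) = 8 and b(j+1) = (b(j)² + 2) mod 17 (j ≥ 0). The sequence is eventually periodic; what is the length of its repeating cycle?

4

Listing terms: b(0) = 8,  b(1) = 15,  b(2) = 6,  b(3) = 4,  b(4) = 1,  b(5) = 3,  b(6) = 11,  b(7) = 4.
Since b(7) = b(3) = 4, the sequence is eventually periodic: after a pre-period of length 3 it cycles with period 4.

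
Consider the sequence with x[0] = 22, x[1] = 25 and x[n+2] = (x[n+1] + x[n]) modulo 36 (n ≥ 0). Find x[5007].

0

Computing terms: x[0] = 22, x[1] = 25, x[2] = 11, x[3] = 0, x[4] = 11, x[5] = 11, x[6] = 22, x[7] = 33, x[8] = 19, x[9] = 16, x[10] = 35, x[11] = 15, x[12] = 14, x[13] = 29, x[14] = 7, x[15] = 0, x[16] = 7, x[17] = 7, x[18] = 14, x[19] = 21, x[20] = 35, x[21] = 20, x[22] = 19, x[23] = 3, x[24] = 22, x[25] = 25.
Since (x[24], x[25]) = (x[0], x[1]) = (22, 25) (two consecutive terms determine the rest), the sequence is periodic with period 24.
(5007 - 0) mod 24 = 15, so x[5007] = x[15] = 0.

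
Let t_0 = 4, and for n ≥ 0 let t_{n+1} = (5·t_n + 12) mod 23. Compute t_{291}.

22

Listing terms: t_0 = 4, t_1 = 9, t_2 = 11, t_3 = 21, t_4 = 2, t_5 = 22, t_6 = 7, t_7 = 1, t_8 = 17, t_9 = 5, t_{10} = 14, t_{11} = 13, t_{12} = 8, t_{13} = 6, t_{14} = 19, t_{15} = 15, t_{16} = 18, t_{17} = 10, t_{18} = 16, t_{19} = 0, t_{20} = 12, t_{21} = 3, t_{22} = 4.
Since t_{22} = t_0 = 4, the sequence is periodic with period 22.
So t_{291} = t_{0 + ((291-0) mod 22)} = t_5 = 22.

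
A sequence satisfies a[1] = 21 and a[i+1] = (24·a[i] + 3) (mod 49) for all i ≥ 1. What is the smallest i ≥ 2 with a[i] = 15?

35

Computing terms: a[1] = 21, a[2] = 17, a[3] = 19, a[4] = 18, a[5] = 43, a[6] = 6, a[7] = 0, a[8] = 3, a[9] = 26, a[10] = 39, a[11] = 8, a[12] = 48, a[13] = 28, a[14] = 38, a[15] = 33, a[16] = 11, a[17] = 22, a[18] = 41, a[19] = 7, a[20] = 24, a[21] = 40, a[22] = 32, a[23] = 36, a[24] = 34, a[25] = 35, a[26] = 10, a[27] = 47, a[28] = 4, a[29] = 1, a[30] = 27, a[31] = 14, a[32] = 45, a[33] = 5, a[34] = 25, a[35] = 15, a[36] = 20, a[37] = 42, a[38] = 31, a[39] = 12, a[40] = 46, a[41] = 29, a[42] = 13, a[43] = 21.
The sequence repeats with period 42.
The value 15 first appears (with i ≥ 2) at a[35].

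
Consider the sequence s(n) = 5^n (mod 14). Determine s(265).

5

Computing terms: s(1) = 5; s(2) = 11; s(3) = 13; s(4) = 9; s(5) = 3; s(6) = 1; s(7) = 5.
The sequence repeats with period 6.
(265 - 1) mod 6 = 0, so s(265) = s(1) = 5.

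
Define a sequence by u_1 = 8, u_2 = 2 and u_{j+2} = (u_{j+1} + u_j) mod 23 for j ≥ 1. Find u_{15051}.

Computing terms: u_1 = 8,  u_2 = 2,  u_3 = 10,  u_4 = 12,  u_5 = 22,  u_6 = 11,  u_7 = 10,  u_8 = 21,  u_9 = 8,  u_{10} = 6,  u_{11} = 14,  u_{12} = 20,  u_{13} = 11,  u_{14} = 8,  u_{15} = 19,  u_{16} = 4,  u_{17} = 0,  u_{18} = 4,  u_{19} = 4,  u_{20} = 8,  u_{21} = 12,  u_{22} = 20,  u_{23} = 9,  u_{24} = 6,  u_{25} = 15,  u_{26} = 21,  u_{27} = 13,  u_{28} = 11,  u_{29} = 1,  u_{30} = 12,  u_{31} = 13,  u_{32} = 2,  u_{33} = 15,  u_{34} = 17,  u_{35} = 9,  u_{36} = 3,  u_{37} = 12,  u_{38} = 15,  u_{39} = 4,  u_{40} = 19,  u_{41} = 0,  u_{42} = 19,  u_{43} = 19,  u_{44} = 15,  u_{45} = 11,  u_{46} = 3,  u_{47} = 14,  u_{48} = 17,  u_{49} = 8,  u_{50} = 2.
The sequence repeats with period 48.
(15051 - 1) mod 48 = 26, so u_{15051} = u_{27} = 13.

13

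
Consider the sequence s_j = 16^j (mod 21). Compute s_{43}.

16

Listing terms: s_1 = 16, s_2 = 4, s_3 = 1, s_4 = 16.
Since s_4 = s_1 = 16, the sequence is periodic with period 3.
So s_{43} = s_{1 + ((43-1) mod 3)} = s_1 = 16.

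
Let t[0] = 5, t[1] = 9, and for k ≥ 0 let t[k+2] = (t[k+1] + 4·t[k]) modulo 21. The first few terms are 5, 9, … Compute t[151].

10

Listing terms: t[0] = 5,  t[1] = 9,  t[2] = 8,  t[3] = 2,  t[4] = 13,  t[5] = 0,  t[6] = 10,  t[7] = 10,  t[8] = 8,  t[9] = 6,  t[10] = 17,  t[11] = 20,  t[12] = 4,  t[13] = 0,  t[14] = 16,  t[15] = 16,  t[16] = 17,  t[17] = 18,  t[18] = 2,  t[19] = 11,  t[20] = 19,  t[21] = 0,  t[22] = 13,  t[23] = 13,  t[24] = 2,  t[25] = 12,  t[26] = 20,  t[27] = 5,  t[28] = 1,  t[29] = 0,  t[30] = 4,  t[31] = 4,  t[32] = 20,  t[33] = 15,  t[34] = 11,  t[35] = 8,  t[36] = 10,  t[37] = 0,  t[38] = 19,  t[39] = 19,  t[40] = 11,  t[41] = 3,  t[42] = 5,  t[43] = 17,  t[44] = 16,  t[45] = 0,  t[46] = 1,  t[47] = 1,  t[48] = 5,  t[49] = 9.
Since (t[48], t[49]) = (t[0], t[1]) = (5, 9) (two consecutive terms determine the rest), the sequence is periodic with period 48.
(151 - 0) mod 48 = 7, so t[151] = t[7] = 10.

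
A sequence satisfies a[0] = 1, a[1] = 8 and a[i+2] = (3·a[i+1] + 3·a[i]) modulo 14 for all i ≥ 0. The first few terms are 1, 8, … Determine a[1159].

a[0] = 1,  a[1] = 8,  a[2] = 13,  a[3] = 7,  a[4] = 4,  a[5] = 5,  a[6] = 13,  a[7] = 12,  a[8] = 5,  a[9] = 9,  a[10] = 0,  a[11] = 13,  a[12] = 11,  a[13] = 2,  a[14] = 11,  a[15] = 11,  a[16] = 10,  a[17] = 7,  a[18] = 9,  a[19] = 6,  a[20] = 3,  a[21] = 13,  a[22] = 6,  a[23] = 1,  a[24] = 7,  a[25] = 10,  a[26] = 9,  a[27] = 1,  a[28] = 2,  a[29] = 9,  a[30] = 5,  a[31] = 0,  a[32] = 1,  a[33] = 3,  a[34] = 12,  a[35] = 3,  a[36] = 3,  a[37] = 4,  a[38] = 7,  a[39] = 5,  a[40] = 8,  a[41] = 11,  a[42] = 1,  a[43] = 8.
Since (a[42], a[43]) = (a[0], a[1]) = (1, 8) (two consecutive terms determine the rest), the sequence is periodic with period 42.
So a[1159] = a[0 + ((1159-0) mod 42)] = a[25] = 10.

10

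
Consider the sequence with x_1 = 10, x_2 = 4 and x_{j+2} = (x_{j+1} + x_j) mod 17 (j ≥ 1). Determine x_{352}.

11

Computing terms: x_1 = 10; x_2 = 4; x_3 = 14; x_4 = 1; x_5 = 15; x_6 = 16; x_7 = 14; x_8 = 13; x_9 = 10; x_{10} = 6; x_{11} = 16; x_{12} = 5; x_{13} = 4; x_{14} = 9; x_{15} = 13; x_{16} = 5; x_{17} = 1; x_{18} = 6; x_{19} = 7; x_{20} = 13; x_{21} = 3; x_{22} = 16; x_{23} = 2; x_{24} = 1; x_{25} = 3; x_{26} = 4; x_{27} = 7; x_{28} = 11; x_{29} = 1; x_{30} = 12; x_{31} = 13; x_{32} = 8; x_{33} = 4; x_{34} = 12; x_{35} = 16; x_{36} = 11; x_{37} = 10; x_{38} = 4.
The sequence repeats with period 36.
(352 - 1) mod 36 = 27, so x_{352} = x_{28} = 11.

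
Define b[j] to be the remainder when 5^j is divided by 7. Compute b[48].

We have b[0] = 1,  b[1] = 5,  b[2] = 4,  b[3] = 6,  b[4] = 2,  b[5] = 3,  b[6] = 1.
The sequence repeats with period 6.
(48 - 0) mod 6 = 0, so b[48] = b[0] = 1.

1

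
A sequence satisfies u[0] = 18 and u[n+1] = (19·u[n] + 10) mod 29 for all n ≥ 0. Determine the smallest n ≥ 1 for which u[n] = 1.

We have u[0] = 18, u[1] = 4, u[2] = 28, u[3] = 20, u[4] = 13, u[5] = 25, u[6] = 21, u[7] = 3, u[8] = 9, u[9] = 7, u[10] = 27, u[11] = 1, u[12] = 0, u[13] = 10, u[14] = 26, u[15] = 11, u[16] = 16, u[17] = 24, u[18] = 2, u[19] = 19, u[20] = 23, u[21] = 12, u[22] = 6, u[23] = 8, u[24] = 17, u[25] = 14, u[26] = 15, u[27] = 5, u[28] = 18.
The sequence repeats with period 28.
The value 1 first appears (with n ≥ 1) at u[11].

11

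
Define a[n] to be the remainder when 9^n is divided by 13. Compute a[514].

9

We have a[1] = 9; a[2] = 3; a[3] = 1; a[4] = 9.
The sequence repeats with period 3.
(514 - 1) mod 3 = 0, so a[514] = a[1] = 9.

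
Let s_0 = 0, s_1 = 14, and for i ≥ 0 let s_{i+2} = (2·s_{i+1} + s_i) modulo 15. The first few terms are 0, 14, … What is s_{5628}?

s_0 = 0, s_1 = 14, s_2 = 13, s_3 = 10, s_4 = 3, s_5 = 1, s_6 = 5, s_7 = 11, s_8 = 12, s_9 = 5, s_{10} = 7, s_{11} = 4, s_{12} = 0, s_{13} = 4, s_{14} = 8, s_{15} = 5, s_{16} = 3, s_{17} = 11, s_{18} = 10, s_{19} = 1, s_{20} = 12, s_{21} = 10, s_{22} = 2, s_{23} = 14, s_{24} = 0, s_{25} = 14.
Since (s_{24}, s_{25}) = (s_0, s_1) = (0, 14) (two consecutive terms determine the rest), the sequence is periodic with period 24.
(5628 - 0) mod 24 = 12, so s_{5628} = s_{12} = 0.

0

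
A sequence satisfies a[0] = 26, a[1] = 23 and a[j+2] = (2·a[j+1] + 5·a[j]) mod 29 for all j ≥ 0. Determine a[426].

0

Listing terms: a[0] = 26, a[1] = 23, a[2] = 2, a[3] = 3, a[4] = 16, a[5] = 18, a[6] = 0, a[7] = 3, a[8] = 6, a[9] = 27, a[10] = 26, a[11] = 13, a[12] = 11, a[13] = 0, a[14] = 26, a[15] = 23.
Since (a[14], a[15]) = (a[0], a[1]) = (26, 23) (two consecutive terms determine the rest), the sequence is periodic with period 14.
(426 - 0) mod 14 = 6, so a[426] = a[6] = 0.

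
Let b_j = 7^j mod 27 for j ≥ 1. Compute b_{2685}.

19

We have b_1 = 7,  b_2 = 22,  b_3 = 19,  b_4 = 25,  b_5 = 13,  b_6 = 10,  b_7 = 16,  b_8 = 4,  b_9 = 1,  b_{10} = 7.
Since b_{10} = b_1 = 7, the sequence is periodic with period 9.
So b_{2685} = b_{1 + ((2685-1) mod 9)} = b_3 = 19.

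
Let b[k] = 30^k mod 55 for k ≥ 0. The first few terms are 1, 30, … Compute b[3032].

20

Listing terms: b[0] = 1,  b[1] = 30,  b[2] = 20,  b[3] = 50,  b[4] = 15,  b[5] = 10,  b[6] = 25,  b[7] = 35,  b[8] = 5,  b[9] = 40,  b[10] = 45,  b[11] = 30.
Since b[11] = b[1] = 30, the sequence is eventually periodic: after a pre-period of length 1 it cycles with period 10.
For k ≥ 1, b[k] depends only on (k - 1) mod 10. (3032 - 1) mod 10 = 1, so b[3032] = b[2] = 20.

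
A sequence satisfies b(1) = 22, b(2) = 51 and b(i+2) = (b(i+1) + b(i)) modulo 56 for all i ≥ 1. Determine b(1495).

14

Computing terms: b(1) = 22; b(2) = 51; b(3) = 17; b(4) = 12; b(5) = 29; b(6) = 41; b(7) = 14; b(8) = 55; b(9) = 13; b(10) = 12; b(11) = 25; b(12) = 37; b(13) = 6; b(14) = 43; b(15) = 49; b(16) = 36; b(17) = 29; b(18) = 9; b(19) = 38; b(20) = 47; b(21) = 29; b(22) = 20; b(23) = 49; b(24) = 13; b(25) = 6; b(26) = 19; b(27) = 25; b(28) = 44; b(29) = 13; b(30) = 1; b(31) = 14; b(32) = 15; b(33) = 29; b(34) = 44; b(35) = 17; b(36) = 5; b(37) = 22; b(38) = 27; b(39) = 49; b(40) = 20; b(41) = 13; b(42) = 33; b(43) = 46; b(44) = 23; b(45) = 13; b(46) = 36; b(47) = 49; b(48) = 29; b(49) = 22; b(50) = 51.
Since (b(49), b(50)) = (b(1), b(2)) = (22, 51) (two consecutive terms determine the rest), the sequence is periodic with period 48.
So b(1495) = b(1 + ((1495-1) mod 48)) = b(7) = 14.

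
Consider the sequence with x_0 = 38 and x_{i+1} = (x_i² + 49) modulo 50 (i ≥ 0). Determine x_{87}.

x_0 = 38,  x_1 = 43,  x_2 = 48,  x_3 = 3,  x_4 = 8,  x_5 = 13,  x_6 = 18,  x_7 = 23,  x_8 = 28,  x_9 = 33,  x_{10} = 38.
Since x_{10} = x_0 = 38, the sequence is periodic with period 10.
(87 - 0) mod 10 = 7, so x_{87} = x_7 = 23.

23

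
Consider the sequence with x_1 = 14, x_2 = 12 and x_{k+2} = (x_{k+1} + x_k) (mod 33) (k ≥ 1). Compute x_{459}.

Listing terms: x_1 = 14, x_2 = 12, x_3 = 26, x_4 = 5, x_5 = 31, x_6 = 3, x_7 = 1, x_8 = 4, x_9 = 5, x_{10} = 9, x_{11} = 14, x_{12} = 23, x_{13} = 4, x_{14} = 27, x_{15} = 31, x_{16} = 25, x_{17} = 23, x_{18} = 15, x_{19} = 5, x_{20} = 20, x_{21} = 25, x_{22} = 12, x_{23} = 4, x_{24} = 16, x_{25} = 20, x_{26} = 3, x_{27} = 23, x_{28} = 26, x_{29} = 16, x_{30} = 9, x_{31} = 25, x_{32} = 1, x_{33} = 26, x_{34} = 27, x_{35} = 20, x_{36} = 14, x_{37} = 1, x_{38} = 15, x_{39} = 16, x_{40} = 31, x_{41} = 14, x_{42} = 12.
The sequence repeats with period 40.
So x_{459} = x_{1 + ((459-1) mod 40)} = x_{19} = 5.

5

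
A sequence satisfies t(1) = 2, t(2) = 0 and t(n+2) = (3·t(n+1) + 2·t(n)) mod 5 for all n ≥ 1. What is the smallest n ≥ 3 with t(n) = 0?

8

t(1) = 2, t(2) = 0, t(3) = 4, t(4) = 2, t(5) = 4, t(6) = 1, t(7) = 1, t(8) = 0, t(9) = 2, t(10) = 1, t(11) = 2, t(12) = 3, t(13) = 3, t(14) = 0, t(15) = 1, t(16) = 3, t(17) = 1, t(18) = 4, t(19) = 4, t(20) = 0, t(21) = 3, t(22) = 4, t(23) = 3, t(24) = 2, t(25) = 2, t(26) = 0.
Since (t(25), t(26)) = (t(1), t(2)) = (2, 0) (two consecutive terms determine the rest), the sequence is periodic with period 24.
The value 0 first appears (with n ≥ 3) at t(8).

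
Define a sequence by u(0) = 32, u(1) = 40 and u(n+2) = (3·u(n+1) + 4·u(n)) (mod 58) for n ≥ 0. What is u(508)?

u(0) = 32, u(1) = 40, u(2) = 16, u(3) = 34, u(4) = 50, u(5) = 54, u(6) = 14, u(7) = 26, u(8) = 18, u(9) = 42, u(10) = 24, u(11) = 8, u(12) = 4, u(13) = 44, u(14) = 32, u(15) = 40.
The sequence repeats with period 14.
So u(508) = u(0 + ((508-0) mod 14)) = u(4) = 50.

50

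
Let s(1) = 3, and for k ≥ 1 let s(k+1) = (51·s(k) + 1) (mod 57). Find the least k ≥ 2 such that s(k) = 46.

3

We have s(1) = 3; s(2) = 40; s(3) = 46; s(4) = 10; s(5) = 55; s(6) = 13; s(7) = 37; s(8) = 7; s(9) = 16; s(10) = 19; s(11) = 1; s(12) = 52; s(13) = 31; s(14) = 43; s(15) = 28; s(16) = 4; s(17) = 34; s(18) = 25; s(19) = 22; s(20) = 40.
Since s(20) = s(2) = 40, the sequence is eventually periodic: after a pre-period of length 1 it cycles with period 18.
The value 46 first appears (with k ≥ 2) at s(3).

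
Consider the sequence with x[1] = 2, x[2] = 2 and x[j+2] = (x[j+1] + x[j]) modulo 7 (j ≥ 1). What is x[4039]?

5

We have x[1] = 2,  x[2] = 2,  x[3] = 4,  x[4] = 6,  x[5] = 3,  x[6] = 2,  x[7] = 5,  x[8] = 0,  x[9] = 5,  x[10] = 5,  x[11] = 3,  x[12] = 1,  x[13] = 4,  x[14] = 5,  x[15] = 2,  x[16] = 0,  x[17] = 2,  x[18] = 2.
Since (x[17], x[18]) = (x[1], x[2]) = (2, 2) (two consecutive terms determine the rest), the sequence is periodic with period 16.
(4039 - 1) mod 16 = 6, so x[4039] = x[7] = 5.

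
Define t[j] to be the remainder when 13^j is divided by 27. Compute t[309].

Computing terms: t[0] = 1, t[1] = 13, t[2] = 7, t[3] = 10, t[4] = 22, t[5] = 16, t[6] = 19, t[7] = 4, t[8] = 25, t[9] = 1.
The sequence repeats with period 9.
So t[309] = t[0 + ((309-0) mod 9)] = t[3] = 10.

10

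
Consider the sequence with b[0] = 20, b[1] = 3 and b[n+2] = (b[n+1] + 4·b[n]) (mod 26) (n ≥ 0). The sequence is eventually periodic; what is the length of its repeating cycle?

We have b[0] = 20,  b[1] = 3,  b[2] = 5,  b[3] = 17,  b[4] = 11,  b[5] = 1,  b[6] = 19,  b[7] = 23,  b[8] = 21,  b[9] = 9,  b[10] = 15,  b[11] = 25,  b[12] = 7,  b[13] = 3,  b[14] = 5.
Since (b[13], b[14]) = (b[1], b[2]) = (3, 5) (two consecutive terms determine the rest), the sequence is eventually periodic: after a pre-period of length 1 it cycles with period 12.

12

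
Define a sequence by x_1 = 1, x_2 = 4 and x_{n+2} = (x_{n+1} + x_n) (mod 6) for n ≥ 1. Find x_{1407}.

1

Listing terms: x_1 = 1; x_2 = 4; x_3 = 5; x_4 = 3; x_5 = 2; x_6 = 5; x_7 = 1; x_8 = 0; x_9 = 1; x_{10} = 1; x_{11} = 2; x_{12} = 3; x_{13} = 5; x_{14} = 2; x_{15} = 1; x_{16} = 3; x_{17} = 4; x_{18} = 1; x_{19} = 5; x_{20} = 0; x_{21} = 5; x_{22} = 5; x_{23} = 4; x_{24} = 3; x_{25} = 1; x_{26} = 4.
Since (x_{25}, x_{26}) = (x_1, x_2) = (1, 4) (two consecutive terms determine the rest), the sequence is periodic with period 24.
(1407 - 1) mod 24 = 14, so x_{1407} = x_{15} = 1.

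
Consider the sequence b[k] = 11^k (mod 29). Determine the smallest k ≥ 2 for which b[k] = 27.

23

Computing terms: b[1] = 11,  b[2] = 5,  b[3] = 26,  b[4] = 25,  b[5] = 14,  b[6] = 9,  b[7] = 12,  b[8] = 16,  b[9] = 2,  b[10] = 22,  b[11] = 10,  b[12] = 23,  b[13] = 21,  b[14] = 28,  b[15] = 18,  b[16] = 24,  b[17] = 3,  b[18] = 4,  b[19] = 15,  b[20] = 20,  b[21] = 17,  b[22] = 13,  b[23] = 27,  b[24] = 7,  b[25] = 19,  b[26] = 6,  b[27] = 8,  b[28] = 1,  b[29] = 11.
The sequence repeats with period 28.
The value 27 first appears (with k ≥ 2) at b[23].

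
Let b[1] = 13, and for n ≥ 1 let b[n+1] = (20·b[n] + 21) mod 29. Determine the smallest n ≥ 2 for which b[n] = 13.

8

We have b[1] = 13; b[2] = 20; b[3] = 15; b[4] = 2; b[5] = 3; b[6] = 23; b[7] = 17; b[8] = 13.
Since b[8] = b[1] = 13, the sequence is periodic with period 7.
The value 13 next appears (with n ≥ 2) at b[8].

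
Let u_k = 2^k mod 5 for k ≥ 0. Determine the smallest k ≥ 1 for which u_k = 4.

2

Listing terms: u_0 = 1, u_1 = 2, u_2 = 4, u_3 = 3, u_4 = 1.
The sequence repeats with period 4.
The value 4 first appears (with k ≥ 1) at u_2.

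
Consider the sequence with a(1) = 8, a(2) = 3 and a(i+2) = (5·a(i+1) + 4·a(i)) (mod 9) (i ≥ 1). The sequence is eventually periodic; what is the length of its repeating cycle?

Computing terms: a(1) = 8; a(2) = 3; a(3) = 2; a(4) = 4; a(5) = 1; a(6) = 3; a(7) = 1; a(8) = 8; a(9) = 8; a(10) = 0; a(11) = 5; a(12) = 7; a(13) = 1; a(14) = 6; a(15) = 7; a(16) = 5; a(17) = 8; a(18) = 6; a(19) = 8; a(20) = 1; a(21) = 1; a(22) = 0; a(23) = 4; a(24) = 2; a(25) = 8; a(26) = 3.
Since (a(25), a(26)) = (a(1), a(2)) = (8, 3) (two consecutive terms determine the rest), the sequence is periodic with period 24.

24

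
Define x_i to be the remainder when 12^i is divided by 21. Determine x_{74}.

18

Listing terms: x_1 = 12, x_2 = 18, x_3 = 6, x_4 = 9, x_5 = 3, x_6 = 15, x_7 = 12.
The sequence repeats with period 6.
So x_{74} = x_{1 + ((74-1) mod 6)} = x_2 = 18.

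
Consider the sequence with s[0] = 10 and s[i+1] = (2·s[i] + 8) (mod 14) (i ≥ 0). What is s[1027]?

0

Computing terms: s[0] = 10; s[1] = 0; s[2] = 8; s[3] = 10.
Since s[3] = s[0] = 10, the sequence is periodic with period 3.
So s[1027] = s[0 + ((1027-0) mod 3)] = s[1] = 0.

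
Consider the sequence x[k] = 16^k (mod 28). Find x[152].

x[0] = 1, x[1] = 16, x[2] = 4, x[3] = 8, x[4] = 16.
Since x[4] = x[1] = 16, the sequence is eventually periodic: after a pre-period of length 1 it cycles with period 3.
For k ≥ 1, x[k] depends only on (k - 1) mod 3. (152 - 1) mod 3 = 1, so x[152] = x[2] = 4.

4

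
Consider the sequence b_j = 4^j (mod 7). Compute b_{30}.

Computing terms: b_1 = 4,  b_2 = 2,  b_3 = 1,  b_4 = 4.
The sequence repeats with period 3.
So b_{30} = b_{1 + ((30-1) mod 3)} = b_3 = 1.

1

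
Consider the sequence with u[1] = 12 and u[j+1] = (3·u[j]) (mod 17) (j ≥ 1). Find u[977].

12

u[1] = 12; u[2] = 2; u[3] = 6; u[4] = 1; u[5] = 3; u[6] = 9; u[7] = 10; u[8] = 13; u[9] = 5; u[10] = 15; u[11] = 11; u[12] = 16; u[13] = 14; u[14] = 8; u[15] = 7; u[16] = 4; u[17] = 12.
Since u[17] = u[1] = 12, the sequence is periodic with period 16.
(977 - 1) mod 16 = 0, so u[977] = u[1] = 12.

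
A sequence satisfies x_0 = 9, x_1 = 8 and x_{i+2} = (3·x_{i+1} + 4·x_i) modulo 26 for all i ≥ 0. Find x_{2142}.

22

We have x_0 = 9,  x_1 = 8,  x_2 = 8,  x_3 = 4,  x_4 = 18,  x_5 = 18,  x_6 = 22,  x_7 = 8,  x_8 = 8.
Since (x_7, x_8) = (x_1, x_2) = (8, 8) (two consecutive terms determine the rest), the sequence is eventually periodic: after a pre-period of length 1 it cycles with period 6.
For i ≥ 1, x_i depends only on (i - 1) mod 6. (2142 - 1) mod 6 = 5, so x_{2142} = x_6 = 22.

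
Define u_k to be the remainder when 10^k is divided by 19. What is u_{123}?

8

We have u_1 = 10,  u_2 = 5,  u_3 = 12,  u_4 = 6,  u_5 = 3,  u_6 = 11,  u_7 = 15,  u_8 = 17,  u_9 = 18,  u_{10} = 9,  u_{11} = 14,  u_{12} = 7,  u_{13} = 13,  u_{14} = 16,  u_{15} = 8,  u_{16} = 4,  u_{17} = 2,  u_{18} = 1,  u_{19} = 10.
Since u_{19} = u_1 = 10, the sequence is periodic with period 18.
(123 - 1) mod 18 = 14, so u_{123} = u_{15} = 8.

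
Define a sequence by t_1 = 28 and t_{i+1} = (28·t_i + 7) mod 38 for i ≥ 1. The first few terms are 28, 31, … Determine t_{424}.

9

We have t_1 = 28,  t_2 = 31,  t_3 = 1,  t_4 = 35,  t_5 = 37,  t_6 = 17,  t_7 = 27,  t_8 = 3,  t_9 = 15,  t_{10} = 9,  t_{11} = 31.
Since t_{11} = t_2 = 31, the sequence is eventually periodic: after a pre-period of length 1 it cycles with period 9.
For i ≥ 2, t_i depends only on (i - 2) mod 9. (424 - 2) mod 9 = 8, so t_{424} = t_{10} = 9.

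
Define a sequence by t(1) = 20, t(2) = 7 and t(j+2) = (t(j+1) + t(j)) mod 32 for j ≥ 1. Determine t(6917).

29

t(1) = 20; t(2) = 7; t(3) = 27; t(4) = 2; t(5) = 29; t(6) = 31; t(7) = 28; t(8) = 27; t(9) = 23; t(10) = 18; t(11) = 9; t(12) = 27; t(13) = 4; t(14) = 31; t(15) = 3; t(16) = 2; t(17) = 5; t(18) = 7; t(19) = 12; t(20) = 19; t(21) = 31; t(22) = 18; t(23) = 17; t(24) = 3; t(25) = 20; t(26) = 23; t(27) = 11; t(28) = 2; t(29) = 13; t(30) = 15; t(31) = 28; t(32) = 11; t(33) = 7; t(34) = 18; t(35) = 25; t(36) = 11; t(37) = 4; t(38) = 15; t(39) = 19; t(40) = 2; t(41) = 21; t(42) = 23; t(43) = 12; t(44) = 3; t(45) = 15; t(46) = 18; t(47) = 1; t(48) = 19; t(49) = 20; t(50) = 7.
Since (t(49), t(50)) = (t(1), t(2)) = (20, 7) (two consecutive terms determine the rest), the sequence is periodic with period 48.
So t(6917) = t(1 + ((6917-1) mod 48)) = t(5) = 29.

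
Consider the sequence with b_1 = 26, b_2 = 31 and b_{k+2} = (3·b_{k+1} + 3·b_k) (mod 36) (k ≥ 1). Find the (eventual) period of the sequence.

3

b_1 = 26; b_2 = 31; b_3 = 27; b_4 = 30; b_5 = 27; b_6 = 27; b_7 = 18; b_8 = 27; b_9 = 27.
Since (b_8, b_9) = (b_5, b_6) = (27, 27) (two consecutive terms determine the rest), the sequence is eventually periodic: after a pre-period of length 4 it cycles with period 3.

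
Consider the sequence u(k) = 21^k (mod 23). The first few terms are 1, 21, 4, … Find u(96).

u(0) = 1; u(1) = 21; u(2) = 4; u(3) = 15; u(4) = 16; u(5) = 14; u(6) = 18; u(7) = 10; u(8) = 3; u(9) = 17; u(10) = 12; u(11) = 22; u(12) = 2; u(13) = 19; u(14) = 8; u(15) = 7; u(16) = 9; u(17) = 5; u(18) = 13; u(19) = 20; u(20) = 6; u(21) = 11; u(22) = 1.
Since u(22) = u(0) = 1, the sequence is periodic with period 22.
So u(96) = u(0 + ((96-0) mod 22)) = u(8) = 3.

3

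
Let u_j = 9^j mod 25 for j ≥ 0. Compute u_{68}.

Listing terms: u_0 = 1, u_1 = 9, u_2 = 6, u_3 = 4, u_4 = 11, u_5 = 24, u_6 = 16, u_7 = 19, u_8 = 21, u_9 = 14, u_{10} = 1.
Since u_{10} = u_0 = 1, the sequence is periodic with period 10.
(68 - 0) mod 10 = 8, so u_{68} = u_8 = 21.

21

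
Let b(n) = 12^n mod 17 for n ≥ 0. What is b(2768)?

1

Computing terms: b(0) = 1, b(1) = 12, b(2) = 8, b(3) = 11, b(4) = 13, b(5) = 3, b(6) = 2, b(7) = 7, b(8) = 16, b(9) = 5, b(10) = 9, b(11) = 6, b(12) = 4, b(13) = 14, b(14) = 15, b(15) = 10, b(16) = 1.
The sequence repeats with period 16.
(2768 - 0) mod 16 = 0, so b(2768) = b(0) = 1.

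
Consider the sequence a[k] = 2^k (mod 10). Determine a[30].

4

Listing terms: a[1] = 2, a[2] = 4, a[3] = 8, a[4] = 6, a[5] = 2.
The sequence repeats with period 4.
(30 - 1) mod 4 = 1, so a[30] = a[2] = 4.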